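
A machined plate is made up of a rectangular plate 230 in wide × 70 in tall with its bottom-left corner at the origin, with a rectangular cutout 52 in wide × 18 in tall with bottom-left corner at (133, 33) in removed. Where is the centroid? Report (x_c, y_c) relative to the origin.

x_c = 112.28 in, y_c = 34.57 in

plate: A = 230 × 70 = 16100.00, centroid at (115.00, 35.00).
hole: A = −(52 × 18) = -936.00, centroid at (159.00, 42.00).
ΣA = 15164.00 in², ΣAx_c = 1702676.00 in³, ΣAy_c = 524188.00 in³.
x_c = 1702676.00/15164.00 = 112.28 in; y_c = 524188.00/15164.00 = 34.57 in.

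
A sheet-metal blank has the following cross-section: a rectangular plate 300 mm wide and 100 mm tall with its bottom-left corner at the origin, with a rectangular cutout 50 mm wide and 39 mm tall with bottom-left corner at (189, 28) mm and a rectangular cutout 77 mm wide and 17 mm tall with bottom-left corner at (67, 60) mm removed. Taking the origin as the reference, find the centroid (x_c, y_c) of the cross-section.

x_c = 147.51 mm, y_c = 49.28 mm

plate: A = 300 × 100 = 30000.00, centroid at (150.00, 50.00).
hole 1: A = −(50 × 39) = -1950.00, centroid at (214.00, 47.50).
hole 2: A = −(77 × 17) = -1309.00, centroid at (105.50, 68.50).
ΣA = 26741.00 mm²
ΣAx_c = (30000.00)(150.00) + (-1950.00)(214.00) + (-1309.00)(105.50) = 3944600.50 mm³
ΣAy_c = (30000.00)(50.00) + (-1950.00)(47.50) + (-1309.00)(68.50) = 1317708.50 mm³
x_c = 3944600.50 / 26741.00 = 147.51 mm
y_c = 1317708.50 / 26741.00 = 49.28 mm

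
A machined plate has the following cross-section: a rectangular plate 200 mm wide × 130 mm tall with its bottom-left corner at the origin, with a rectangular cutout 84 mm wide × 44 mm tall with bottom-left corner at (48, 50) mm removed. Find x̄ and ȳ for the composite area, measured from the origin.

x̄ = 101.66 mm, ȳ = 63.84 mm

Part | A | x̄ᵢ | ȳᵢ | A·x̄ᵢ | A·ȳᵢ
plate | 26000.00 | 100.00 | 65.00 | 2600000.00 | 1690000.00
hole | -3696.00 | 90.00 | 72.00 | -332640.00 | -266112.00
Σ | 22304.00 |  |  | 2267360.00 | 1423888.00
x̄ = 2267360.00 / 22304.00 = 101.66 mm
ȳ = 1423888.00 / 22304.00 = 63.84 mm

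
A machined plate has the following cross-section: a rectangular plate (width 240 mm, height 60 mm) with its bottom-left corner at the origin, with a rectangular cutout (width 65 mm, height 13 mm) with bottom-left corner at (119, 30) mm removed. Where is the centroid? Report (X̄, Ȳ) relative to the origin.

X̄ = 118.04 mm, Ȳ = 29.59 mm

plate: A = 240 × 60 = 14400.00, centroid at (120.00, 30.00).
hole: A = −(65 × 13) = -845.00, centroid at (151.50, 36.50).
ΣA = 13555.00 mm²
ΣAX̄ = (14400.00)(120.00) + (-845.00)(151.50) = 1599982.50 mm³
ΣAȲ = (14400.00)(30.00) + (-845.00)(36.50) = 401157.50 mm³
X̄ = 1599982.50 / 13555.00 = 118.04 mm
Ȳ = 401157.50 / 13555.00 = 29.59 mm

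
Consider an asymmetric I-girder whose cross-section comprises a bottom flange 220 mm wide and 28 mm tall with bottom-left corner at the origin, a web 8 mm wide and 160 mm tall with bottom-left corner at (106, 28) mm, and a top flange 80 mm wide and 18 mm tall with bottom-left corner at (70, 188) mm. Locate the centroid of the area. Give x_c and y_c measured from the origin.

x_c = 110.00 mm, y_c = 57.23 mm

bottom flange: A = 220 × 28 = 6160.00, centroid at (110.00, 14.00).
web: A = 8 × 160 = 1280.00, centroid at (110.00, 108.00).
top flange: A = 80 × 18 = 1440.00, centroid at (110.00, 197.00).
ΣA = 8880.00 mm², ΣAx_c = 976800.00 mm³, ΣAy_c = 508160.00 mm³.
x_c = 976800.00/8880.00 = 110.00 mm; y_c = 508160.00/8880.00 = 57.23 mm.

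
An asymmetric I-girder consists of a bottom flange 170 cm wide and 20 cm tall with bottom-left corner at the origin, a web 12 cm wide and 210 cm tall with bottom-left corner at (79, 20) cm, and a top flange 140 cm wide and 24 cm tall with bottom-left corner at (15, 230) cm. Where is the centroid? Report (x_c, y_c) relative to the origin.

Part | A | x̄ᵢ | ȳᵢ | A·x̄ᵢ | A·ȳᵢ
bottom flange | 3400.00 | 85.00 | 10.00 | 289000.00 | 34000.00
web | 2520.00 | 85.00 | 125.00 | 214200.00 | 315000.00
top flange | 3360.00 | 85.00 | 242.00 | 285600.00 | 813120.00
Σ | 9280.00 |  |  | 788800.00 | 1162120.00
x_c = 788800.00 / 9280.00 = 85.00 cm
y_c = 1162120.00 / 9280.00 = 125.23 cm

x_c = 85.00 cm, y_c = 125.23 cm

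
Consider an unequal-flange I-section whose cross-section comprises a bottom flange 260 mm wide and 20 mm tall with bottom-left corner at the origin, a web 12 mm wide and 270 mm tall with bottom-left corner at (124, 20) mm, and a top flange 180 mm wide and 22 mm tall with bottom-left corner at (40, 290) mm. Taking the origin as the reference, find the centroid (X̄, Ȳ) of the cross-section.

bottom flange: A = 260 × 20 = 5200.00, centroid at (130.00, 10.00).
web: A = 12 × 270 = 3240.00, centroid at (130.00, 155.00).
top flange: A = 180 × 22 = 3960.00, centroid at (130.00, 301.00).
ΣA = 12400.00 mm²
ΣAX̄ = (5200.00)(130.00) + (3240.00)(130.00) + (3960.00)(130.00) = 1612000.00 mm³
ΣAȲ = (5200.00)(10.00) + (3240.00)(155.00) + (3960.00)(301.00) = 1746160.00 mm³
X̄ = 1612000.00 / 12400.00 = 130.00 mm
Ȳ = 1746160.00 / 12400.00 = 140.82 mm

X̄ = 130.00 mm, Ȳ = 140.82 mm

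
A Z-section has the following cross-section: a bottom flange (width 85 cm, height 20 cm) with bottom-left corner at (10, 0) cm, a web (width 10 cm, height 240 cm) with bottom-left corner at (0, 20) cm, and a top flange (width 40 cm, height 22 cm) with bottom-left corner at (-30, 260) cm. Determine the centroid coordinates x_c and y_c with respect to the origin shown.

x_c = 18.56 cm, y_c = 118.77 cm

bottom flange: A = 85 × 20 = 1700.00, centroid at (52.50, 10.00).
web: A = 10 × 240 = 2400.00, centroid at (5.00, 140.00).
top flange: A = 40 × 22 = 880.00, centroid at (-10.00, 271.00).
ΣA = 4980.00 cm², ΣAx_c = 92450.00 cm³, ΣAy_c = 591480.00 cm³.
x_c = 92450.00/4980.00 = 18.56 cm; y_c = 591480.00/4980.00 = 118.77 cm.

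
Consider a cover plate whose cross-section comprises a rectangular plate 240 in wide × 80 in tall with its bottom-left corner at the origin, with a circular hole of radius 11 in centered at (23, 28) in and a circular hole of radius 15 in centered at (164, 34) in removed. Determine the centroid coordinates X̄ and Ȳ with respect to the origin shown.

Part | A | x̄ᵢ | ȳᵢ | A·x̄ᵢ | A·ȳᵢ
plate | 19200.00 | 120.00 | 40.00 | 2304000.00 | 768000.00
hole 1 | -380.13 | 23.00 | 28.00 | -8743.05 | -10643.72
hole 2 | -706.86 | 164.00 | 34.00 | -115924.77 | -24033.18
Σ | 18113.01 |  |  | 2179332.18 | 733323.10
X̄ = 2179332.18 / 18113.01 = 120.32 in
Ȳ = 733323.10 / 18113.01 = 40.49 in

X̄ = 120.32 in, Ȳ = 40.49 in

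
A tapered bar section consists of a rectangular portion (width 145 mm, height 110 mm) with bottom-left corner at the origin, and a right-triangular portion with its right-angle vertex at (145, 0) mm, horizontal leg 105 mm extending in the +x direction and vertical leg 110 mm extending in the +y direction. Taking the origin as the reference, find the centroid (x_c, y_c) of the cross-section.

x_c = 101.08 mm, y_c = 50.13 mm

rectangular portion: A = 145 × 110 = 15950.00, centroid at (72.50, 55.00).
triangular portion: A = ½·105·110 = 5775.00, centroid at (180.00, 36.67).
ΣA = 21725.00 mm², ΣAx_c = 2195875.00 mm³, ΣAy_c = 1089000.00 mm³.
x_c = 2195875.00/21725.00 = 101.08 mm; y_c = 1089000.00/21725.00 = 50.13 mm.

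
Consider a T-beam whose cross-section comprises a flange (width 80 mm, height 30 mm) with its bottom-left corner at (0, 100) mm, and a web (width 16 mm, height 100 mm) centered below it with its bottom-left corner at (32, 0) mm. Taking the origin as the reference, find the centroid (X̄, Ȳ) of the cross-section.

X̄ = 40.00 mm, Ȳ = 89.00 mm

web: A = 16 × 100 = 1600.00, centroid at (40.00, 50.00).
flange: A = 80 × 30 = 2400.00, centroid at (40.00, 115.00).
ΣA = 4000.00 mm², ΣAX̄ = 160000.00 mm³, ΣAȲ = 356000.00 mm³.
X̄ = 160000.00/4000.00 = 40.00 mm; Ȳ = 356000.00/4000.00 = 89.00 mm.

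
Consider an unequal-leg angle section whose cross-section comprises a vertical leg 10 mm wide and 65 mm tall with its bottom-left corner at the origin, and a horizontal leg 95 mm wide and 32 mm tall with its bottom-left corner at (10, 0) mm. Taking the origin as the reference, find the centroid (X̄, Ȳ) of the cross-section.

X̄ = 48.25 mm, Ȳ = 18.91 mm

vertical leg: A = 10 × 65 = 650.00, centroid at (5.00, 32.50).
horizontal leg: A = 95 × 32 = 3040.00, centroid at (57.50, 16.00).
ΣA = 3690.00 mm², ΣAX̄ = 178050.00 mm³, ΣAȲ = 69765.00 mm³.
X̄ = 178050.00/3690.00 = 48.25 mm; Ȳ = 69765.00/3690.00 = 18.91 mm.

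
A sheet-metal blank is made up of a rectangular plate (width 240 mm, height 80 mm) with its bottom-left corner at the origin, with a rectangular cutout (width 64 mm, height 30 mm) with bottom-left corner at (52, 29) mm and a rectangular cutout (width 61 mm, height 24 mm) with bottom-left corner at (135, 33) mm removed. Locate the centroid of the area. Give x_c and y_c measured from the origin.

x_c = 120.16 mm, y_c = 39.05 mm

plate: A = 240 × 80 = 19200.00, centroid at (120.00, 40.00).
hole 1: A = −(64 × 30) = -1920.00, centroid at (84.00, 44.00).
hole 2: A = −(61 × 24) = -1464.00, centroid at (165.50, 45.00).
ΣA = 15816.00 mm², ΣAx_c = 1900428.00 mm³, ΣAy_c = 617640.00 mm³.
x_c = 1900428.00/15816.00 = 120.16 mm; y_c = 617640.00/15816.00 = 39.05 mm.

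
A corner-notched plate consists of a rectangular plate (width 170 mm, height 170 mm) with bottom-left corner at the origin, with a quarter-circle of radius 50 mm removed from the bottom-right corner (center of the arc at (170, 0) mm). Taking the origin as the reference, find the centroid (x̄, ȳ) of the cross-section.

x̄ = 80.35 mm, ȳ = 89.65 mm

Part | A | x̄ᵢ | ȳᵢ | A·x̄ᵢ | A·ȳᵢ
plate | 28900.00 | 85.00 | 85.00 | 2456500.00 | 2456500.00
removed quarter-circle | -1963.50 | 148.78 | 21.22 | -292127.55 | -41666.67
Σ | 26936.50 |  |  | 2164372.45 | 2414833.33
x̄ = 2164372.45 / 26936.50 = 80.35 mm
ȳ = 2414833.33 / 26936.50 = 89.65 mm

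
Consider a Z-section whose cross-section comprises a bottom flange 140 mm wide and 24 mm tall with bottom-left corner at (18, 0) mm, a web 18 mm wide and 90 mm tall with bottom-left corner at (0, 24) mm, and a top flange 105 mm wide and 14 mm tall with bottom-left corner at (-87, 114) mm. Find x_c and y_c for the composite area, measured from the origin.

Part | A | x̄ᵢ | ȳᵢ | A·x̄ᵢ | A·ȳᵢ
bottom flange | 3360.00 | 88.00 | 12.00 | 295680.00 | 40320.00
web | 1620.00 | 9.00 | 69.00 | 14580.00 | 111780.00
top flange | 1470.00 | -34.50 | 121.00 | -50715.00 | 177870.00
Σ | 6450.00 |  |  | 259545.00 | 329970.00
x_c = 259545.00 / 6450.00 = 40.24 mm
y_c = 329970.00 / 6450.00 = 51.16 mm

x_c = 40.24 mm, y_c = 51.16 mm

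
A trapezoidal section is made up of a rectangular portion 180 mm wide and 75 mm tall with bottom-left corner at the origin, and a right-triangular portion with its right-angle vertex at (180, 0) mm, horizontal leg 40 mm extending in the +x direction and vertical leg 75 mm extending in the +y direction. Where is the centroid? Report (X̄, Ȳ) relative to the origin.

X̄ = 100.33 mm, Ȳ = 36.25 mm

Part | A | x̄ᵢ | ȳᵢ | A·x̄ᵢ | A·ȳᵢ
rectangular portion | 13500.00 | 90.00 | 37.50 | 1215000.00 | 506250.00
triangular portion | 1500.00 | 193.33 | 25.00 | 290000.00 | 37500.00
Σ | 15000.00 |  |  | 1505000.00 | 543750.00
X̄ = 1505000.00 / 15000.00 = 100.33 mm
Ȳ = 543750.00 / 15000.00 = 36.25 mm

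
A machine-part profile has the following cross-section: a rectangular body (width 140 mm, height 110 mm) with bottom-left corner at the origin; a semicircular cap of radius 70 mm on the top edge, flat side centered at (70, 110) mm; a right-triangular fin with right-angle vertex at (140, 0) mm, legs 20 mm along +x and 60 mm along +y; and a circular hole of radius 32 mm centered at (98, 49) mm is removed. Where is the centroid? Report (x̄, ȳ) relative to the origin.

rectangular body: A = 140 × 110 = 15400.00, centroid at (70.00, 55.00).
semicircular top: A = ½π·70² = 7696.90, centroid at (70.00, 139.71).
triangular fin: A = ½·20·60 = 600.00, centroid at (146.67, 20.00).
hole: A = −π·32² = -3216.99, centroid at (98.00, 49.00).
ΣA = 20479.91 mm²
ΣAx̄ = (15400.00)(70.00) + (7696.90)(70.00) + (600.00)(146.67) + (-3216.99)(98.00) = 1389518.03 mm³
ΣAȳ = (15400.00)(55.00) + (7696.90)(139.71) + (600.00)(20.00) + (-3216.99)(49.00) = 1776693.33 mm³
x̄ = 1389518.03 / 20479.91 = 67.85 mm
ȳ = 1776693.33 / 20479.91 = 86.75 mm

x̄ = 67.85 mm, ȳ = 86.75 mm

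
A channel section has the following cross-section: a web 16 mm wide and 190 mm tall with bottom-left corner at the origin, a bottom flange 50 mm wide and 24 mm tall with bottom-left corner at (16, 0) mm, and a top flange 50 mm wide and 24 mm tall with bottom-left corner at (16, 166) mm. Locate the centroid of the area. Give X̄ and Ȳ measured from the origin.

X̄ = 22.56 mm, Ȳ = 95.00 mm

web: A = 16 × 190 = 3040.00, centroid at (8.00, 95.00).
bottom flange: A = 50 × 24 = 1200.00, centroid at (41.00, 12.00).
top flange: A = 50 × 24 = 1200.00, centroid at (41.00, 178.00).
ΣA = 5440.00 mm², ΣAX̄ = 122720.00 mm³, ΣAȲ = 516800.00 mm³.
X̄ = 122720.00/5440.00 = 22.56 mm; Ȳ = 516800.00/5440.00 = 95.00 mm.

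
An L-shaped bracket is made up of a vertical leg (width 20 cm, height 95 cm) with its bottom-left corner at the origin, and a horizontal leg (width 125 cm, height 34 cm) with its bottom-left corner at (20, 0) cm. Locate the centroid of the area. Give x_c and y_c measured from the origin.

x_c = 60.10 cm, y_c = 26.42 cm

vertical leg: A = 20 × 95 = 1900.00, centroid at (10.00, 47.50).
horizontal leg: A = 125 × 34 = 4250.00, centroid at (82.50, 17.00).
ΣA = 6150.00 cm², ΣAx_c = 369625.00 cm³, ΣAy_c = 162500.00 cm³.
x_c = 369625.00/6150.00 = 60.10 cm; y_c = 162500.00/6150.00 = 26.42 cm.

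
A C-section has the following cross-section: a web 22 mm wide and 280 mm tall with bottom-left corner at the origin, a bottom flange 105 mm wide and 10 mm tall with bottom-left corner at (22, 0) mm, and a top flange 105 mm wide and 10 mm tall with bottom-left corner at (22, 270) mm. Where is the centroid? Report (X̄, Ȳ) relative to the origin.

X̄ = 27.14 mm, Ȳ = 140.00 mm

Part | A | x̄ᵢ | ȳᵢ | A·x̄ᵢ | A·ȳᵢ
web | 6160.00 | 11.00 | 140.00 | 67760.00 | 862400.00
bottom flange | 1050.00 | 74.50 | 5.00 | 78225.00 | 5250.00
top flange | 1050.00 | 74.50 | 275.00 | 78225.00 | 288750.00
Σ | 8260.00 |  |  | 224210.00 | 1156400.00
X̄ = 224210.00 / 8260.00 = 27.14 mm
Ȳ = 1156400.00 / 8260.00 = 140.00 mm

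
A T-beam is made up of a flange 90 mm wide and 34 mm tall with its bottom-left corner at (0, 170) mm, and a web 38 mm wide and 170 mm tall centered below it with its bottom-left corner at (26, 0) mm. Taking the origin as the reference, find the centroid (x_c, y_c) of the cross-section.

web: A = 38 × 170 = 6460.00, centroid at (45.00, 85.00).
flange: A = 90 × 34 = 3060.00, centroid at (45.00, 187.00).
ΣA = 9520.00 mm²
ΣAx_c = (6460.00)(45.00) + (3060.00)(45.00) = 428400.00 mm³
ΣAy_c = (6460.00)(85.00) + (3060.00)(187.00) = 1121320.00 mm³
x_c = 428400.00 / 9520.00 = 45.00 mm
y_c = 1121320.00 / 9520.00 = 117.79 mm

x_c = 45.00 mm, y_c = 117.79 mm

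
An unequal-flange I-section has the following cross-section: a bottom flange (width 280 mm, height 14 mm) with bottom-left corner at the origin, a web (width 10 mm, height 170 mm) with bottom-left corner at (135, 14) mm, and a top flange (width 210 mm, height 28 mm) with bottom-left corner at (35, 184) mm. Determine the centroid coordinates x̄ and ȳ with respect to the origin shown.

x̄ = 140.00 mm, ȳ = 118.26 mm

bottom flange: A = 280 × 14 = 3920.00, centroid at (140.00, 7.00).
web: A = 10 × 170 = 1700.00, centroid at (140.00, 99.00).
top flange: A = 210 × 28 = 5880.00, centroid at (140.00, 198.00).
ΣA = 11500.00 mm²
ΣAx̄ = (3920.00)(140.00) + (1700.00)(140.00) + (5880.00)(140.00) = 1610000.00 mm³
ΣAȳ = (3920.00)(7.00) + (1700.00)(99.00) + (5880.00)(198.00) = 1359980.00 mm³
x̄ = 1610000.00 / 11500.00 = 140.00 mm
ȳ = 1359980.00 / 11500.00 = 118.26 mm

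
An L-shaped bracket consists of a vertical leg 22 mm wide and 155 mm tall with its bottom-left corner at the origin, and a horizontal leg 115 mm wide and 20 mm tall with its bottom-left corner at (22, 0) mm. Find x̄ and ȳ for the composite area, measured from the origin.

x̄ = 38.59 mm, ȳ = 50.31 mm

vertical leg: A = 22 × 155 = 3410.00, centroid at (11.00, 77.50).
horizontal leg: A = 115 × 20 = 2300.00, centroid at (79.50, 10.00).
ΣA = 5710.00 mm²
ΣAx̄ = (3410.00)(11.00) + (2300.00)(79.50) = 220360.00 mm³
ΣAȳ = (3410.00)(77.50) + (2300.00)(10.00) = 287275.00 mm³
x̄ = 220360.00 / 5710.00 = 38.59 mm
ȳ = 287275.00 / 5710.00 = 50.31 mm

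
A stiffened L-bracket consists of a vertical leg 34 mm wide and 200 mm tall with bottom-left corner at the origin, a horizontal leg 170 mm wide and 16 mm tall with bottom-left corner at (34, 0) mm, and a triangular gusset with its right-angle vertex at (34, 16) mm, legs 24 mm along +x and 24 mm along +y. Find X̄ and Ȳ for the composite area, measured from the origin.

X̄ = 46.02 mm, Ȳ = 72.25 mm

vertical leg: A = 34 × 200 = 6800.00, centroid at (17.00, 100.00).
horizontal leg: A = 170 × 16 = 2720.00, centroid at (119.00, 8.00).
gusset: A = ½·24·24 = 288.00, centroid at (42.00, 24.00).
ΣA = 9808.00 mm²
ΣAX̄ = (6800.00)(17.00) + (2720.00)(119.00) + (288.00)(42.00) = 451376.00 mm³
ΣAȲ = (6800.00)(100.00) + (2720.00)(8.00) + (288.00)(24.00) = 708672.00 mm³
X̄ = 451376.00 / 9808.00 = 46.02 mm
Ȳ = 708672.00 / 9808.00 = 72.25 mm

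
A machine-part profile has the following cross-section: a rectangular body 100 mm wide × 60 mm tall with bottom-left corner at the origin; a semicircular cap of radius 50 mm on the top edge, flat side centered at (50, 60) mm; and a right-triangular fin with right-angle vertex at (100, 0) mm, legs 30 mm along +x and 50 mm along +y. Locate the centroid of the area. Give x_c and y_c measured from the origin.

x_c = 54.21 mm, y_c = 47.90 mm

rectangular body: A = 100 × 60 = 6000.00, centroid at (50.00, 30.00).
semicircular top: A = ½π·50² = 3926.99, centroid at (50.00, 81.22).
triangular fin: A = ½·30·50 = 750.00, centroid at (110.00, 16.67).
ΣA = 10676.99 mm², ΣAx_c = 578849.54 mm³, ΣAy_c = 511452.78 mm³.
x_c = 578849.54/10676.99 = 54.21 mm; y_c = 511452.78/10676.99 = 47.90 mm.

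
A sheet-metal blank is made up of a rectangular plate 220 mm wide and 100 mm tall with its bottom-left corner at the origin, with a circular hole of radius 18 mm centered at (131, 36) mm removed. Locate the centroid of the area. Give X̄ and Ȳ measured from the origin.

plate: A = 220 × 100 = 22000.00, centroid at (110.00, 50.00).
hole: A = −π·18² = -1017.88, centroid at (131.00, 36.00).
ΣA = 20982.12 mm², ΣAX̄ = 2286658.24 mm³, ΣAȲ = 1063356.46 mm³.
X̄ = 2286658.24/20982.12 = 108.98 mm; Ȳ = 1063356.46/20982.12 = 50.68 mm.

X̄ = 108.98 mm, Ȳ = 50.68 mm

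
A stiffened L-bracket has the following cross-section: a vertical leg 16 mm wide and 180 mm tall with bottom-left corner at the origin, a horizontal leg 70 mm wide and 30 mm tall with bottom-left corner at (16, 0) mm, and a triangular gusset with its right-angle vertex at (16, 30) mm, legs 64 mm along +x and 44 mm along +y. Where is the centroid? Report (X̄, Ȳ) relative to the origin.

X̄ = 28.60 mm, Ȳ = 55.35 mm

vertical leg: A = 16 × 180 = 2880.00, centroid at (8.00, 90.00).
horizontal leg: A = 70 × 30 = 2100.00, centroid at (51.00, 15.00).
gusset: A = ½·64·44 = 1408.00, centroid at (37.33, 44.67).
ΣA = 6388.00 mm², ΣAX̄ = 182705.33 mm³, ΣAȲ = 353590.67 mm³.
X̄ = 182705.33/6388.00 = 28.60 mm; Ȳ = 353590.67/6388.00 = 55.35 mm.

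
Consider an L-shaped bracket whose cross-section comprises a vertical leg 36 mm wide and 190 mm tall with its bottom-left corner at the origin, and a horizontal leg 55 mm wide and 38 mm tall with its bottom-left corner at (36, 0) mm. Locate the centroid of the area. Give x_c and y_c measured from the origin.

x_c = 28.65 mm, y_c = 77.21 mm

vertical leg: A = 36 × 190 = 6840.00, centroid at (18.00, 95.00).
horizontal leg: A = 55 × 38 = 2090.00, centroid at (63.50, 19.00).
ΣA = 8930.00 mm²
ΣAx_c = (6840.00)(18.00) + (2090.00)(63.50) = 255835.00 mm³
ΣAy_c = (6840.00)(95.00) + (2090.00)(19.00) = 689510.00 mm³
x_c = 255835.00 / 8930.00 = 28.65 mm
y_c = 689510.00 / 8930.00 = 77.21 mm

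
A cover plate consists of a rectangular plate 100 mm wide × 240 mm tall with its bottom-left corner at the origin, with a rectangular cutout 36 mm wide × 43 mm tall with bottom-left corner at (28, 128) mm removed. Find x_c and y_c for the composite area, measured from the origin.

x_c = 50.28 mm, y_c = 117.97 mm

plate: A = 100 × 240 = 24000.00, centroid at (50.00, 120.00).
hole: A = −(36 × 43) = -1548.00, centroid at (46.00, 149.50).
ΣA = 22452.00 mm²
ΣAx_c = (24000.00)(50.00) + (-1548.00)(46.00) = 1128792.00 mm³
ΣAy_c = (24000.00)(120.00) + (-1548.00)(149.50) = 2648574.00 mm³
x_c = 1128792.00 / 22452.00 = 50.28 mm
y_c = 2648574.00 / 22452.00 = 117.97 mm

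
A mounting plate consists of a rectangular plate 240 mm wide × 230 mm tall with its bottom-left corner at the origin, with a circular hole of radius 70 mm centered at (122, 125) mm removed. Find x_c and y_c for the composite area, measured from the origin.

Part | A | x̄ᵢ | ȳᵢ | A·x̄ᵢ | A·ȳᵢ
plate | 55200.00 | 120.00 | 115.00 | 6624000.00 | 6348000.00
hole | -15393.80 | 122.00 | 125.00 | -1878044.09 | -1924225.50
Σ | 39806.20 |  |  | 4745955.91 | 4423774.50
x_c = 4745955.91 / 39806.20 = 119.23 mm
y_c = 4423774.50 / 39806.20 = 111.13 mm

x_c = 119.23 mm, y_c = 111.13 mm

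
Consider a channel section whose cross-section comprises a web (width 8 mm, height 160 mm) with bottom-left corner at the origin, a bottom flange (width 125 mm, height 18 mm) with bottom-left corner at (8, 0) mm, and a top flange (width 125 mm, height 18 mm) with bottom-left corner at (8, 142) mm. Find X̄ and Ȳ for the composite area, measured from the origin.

Part | A | x̄ᵢ | ȳᵢ | A·x̄ᵢ | A·ȳᵢ
web | 1280.00 | 4.00 | 80.00 | 5120.00 | 102400.00
bottom flange | 2250.00 | 70.50 | 9.00 | 158625.00 | 20250.00
top flange | 2250.00 | 70.50 | 151.00 | 158625.00 | 339750.00
Σ | 5780.00 |  |  | 322370.00 | 462400.00
X̄ = 322370.00 / 5780.00 = 55.77 mm
Ȳ = 462400.00 / 5780.00 = 80.00 mm

X̄ = 55.77 mm, Ȳ = 80.00 mm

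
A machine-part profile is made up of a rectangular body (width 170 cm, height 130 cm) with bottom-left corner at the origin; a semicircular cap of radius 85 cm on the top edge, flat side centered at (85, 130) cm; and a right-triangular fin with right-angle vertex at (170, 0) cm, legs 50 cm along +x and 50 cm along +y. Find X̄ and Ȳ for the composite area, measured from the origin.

rectangular body: A = 170 × 130 = 22100.00, centroid at (85.00, 65.00).
semicircular top: A = ½π·85² = 11349.00, centroid at (85.00, 166.08).
triangular fin: A = ½·50·50 = 1250.00, centroid at (186.67, 16.67).
ΣA = 34699.00 cm², ΣAX̄ = 3076498.63 cm³, ΣAȲ = 3342120.45 cm³.
X̄ = 3076498.63/34699.00 = 88.66 cm; Ȳ = 3342120.45/34699.00 = 96.32 cm.

X̄ = 88.66 cm, Ȳ = 96.32 cm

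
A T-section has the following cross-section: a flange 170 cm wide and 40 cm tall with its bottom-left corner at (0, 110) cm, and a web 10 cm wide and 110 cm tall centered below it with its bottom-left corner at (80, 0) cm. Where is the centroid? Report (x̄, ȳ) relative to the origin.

web: A = 10 × 110 = 1100.00, centroid at (85.00, 55.00).
flange: A = 170 × 40 = 6800.00, centroid at (85.00, 130.00).
ΣA = 7900.00 cm²
ΣAx̄ = (1100.00)(85.00) + (6800.00)(85.00) = 671500.00 cm³
ΣAȳ = (1100.00)(55.00) + (6800.00)(130.00) = 944500.00 cm³
x̄ = 671500.00 / 7900.00 = 85.00 cm
ȳ = 944500.00 / 7900.00 = 119.56 cm

x̄ = 85.00 cm, ȳ = 119.56 cm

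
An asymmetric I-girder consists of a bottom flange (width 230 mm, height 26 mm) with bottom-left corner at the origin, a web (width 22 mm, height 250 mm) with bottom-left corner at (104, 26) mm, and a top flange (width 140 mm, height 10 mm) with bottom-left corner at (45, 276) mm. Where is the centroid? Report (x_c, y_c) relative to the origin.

x_c = 115.00 mm, y_c = 101.06 mm

bottom flange: A = 230 × 26 = 5980.00, centroid at (115.00, 13.00).
web: A = 22 × 250 = 5500.00, centroid at (115.00, 151.00).
top flange: A = 140 × 10 = 1400.00, centroid at (115.00, 281.00).
ΣA = 12880.00 mm²
ΣAx_c = (5980.00)(115.00) + (5500.00)(115.00) + (1400.00)(115.00) = 1481200.00 mm³
ΣAy_c = (5980.00)(13.00) + (5500.00)(151.00) + (1400.00)(281.00) = 1301640.00 mm³
x_c = 1481200.00 / 12880.00 = 115.00 mm
y_c = 1301640.00 / 12880.00 = 101.06 mm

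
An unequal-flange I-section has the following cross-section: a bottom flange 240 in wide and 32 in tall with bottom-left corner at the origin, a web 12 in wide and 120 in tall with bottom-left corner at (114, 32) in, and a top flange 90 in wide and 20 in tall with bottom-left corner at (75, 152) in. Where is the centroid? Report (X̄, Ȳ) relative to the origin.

bottom flange: A = 240 × 32 = 7680.00, centroid at (120.00, 16.00).
web: A = 12 × 120 = 1440.00, centroid at (120.00, 92.00).
top flange: A = 90 × 20 = 1800.00, centroid at (120.00, 162.00).
ΣA = 10920.00 in², ΣAX̄ = 1310400.00 in³, ΣAȲ = 546960.00 in³.
X̄ = 1310400.00/10920.00 = 120.00 in; Ȳ = 546960.00/10920.00 = 50.09 in.

X̄ = 120.00 in, Ȳ = 50.09 in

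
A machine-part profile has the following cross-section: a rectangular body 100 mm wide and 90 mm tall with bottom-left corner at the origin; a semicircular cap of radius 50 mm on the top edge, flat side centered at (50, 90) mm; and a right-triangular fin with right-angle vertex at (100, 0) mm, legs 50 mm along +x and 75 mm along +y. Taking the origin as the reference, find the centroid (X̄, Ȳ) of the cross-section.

X̄ = 58.44 mm, Ȳ = 60.03 mm

rectangular body: A = 100 × 90 = 9000.00, centroid at (50.00, 45.00).
semicircular top: A = ½π·50² = 3926.99, centroid at (50.00, 111.22).
triangular fin: A = ½·50·75 = 1875.00, centroid at (116.67, 25.00).
ΣA = 14801.99 mm², ΣAX̄ = 865099.54 mm³, ΣAȲ = 888637.51 mm³.
X̄ = 865099.54/14801.99 = 58.44 mm; Ȳ = 888637.51/14801.99 = 60.03 mm.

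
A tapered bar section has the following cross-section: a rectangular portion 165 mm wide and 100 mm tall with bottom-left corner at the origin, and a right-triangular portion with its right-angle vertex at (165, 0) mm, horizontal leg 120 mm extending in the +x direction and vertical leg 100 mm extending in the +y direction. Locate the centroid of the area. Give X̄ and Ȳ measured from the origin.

X̄ = 115.17 mm, Ȳ = 45.56 mm

rectangular portion: A = 165 × 100 = 16500.00, centroid at (82.50, 50.00).
triangular portion: A = ½·120·100 = 6000.00, centroid at (205.00, 33.33).
ΣA = 22500.00 mm², ΣAX̄ = 2591250.00 mm³, ΣAȲ = 1025000.00 mm³.
X̄ = 2591250.00/22500.00 = 115.17 mm; Ȳ = 1025000.00/22500.00 = 45.56 mm.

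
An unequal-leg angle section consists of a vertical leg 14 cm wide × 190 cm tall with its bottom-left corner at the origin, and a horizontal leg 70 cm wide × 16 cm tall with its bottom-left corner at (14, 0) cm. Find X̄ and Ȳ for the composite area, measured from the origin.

X̄ = 19.44 cm, Ȳ = 69.22 cm

vertical leg: A = 14 × 190 = 2660.00, centroid at (7.00, 95.00).
horizontal leg: A = 70 × 16 = 1120.00, centroid at (49.00, 8.00).
ΣA = 3780.00 cm²
ΣAX̄ = (2660.00)(7.00) + (1120.00)(49.00) = 73500.00 cm³
ΣAȲ = (2660.00)(95.00) + (1120.00)(8.00) = 261660.00 cm³
X̄ = 73500.00 / 3780.00 = 19.44 cm
Ȳ = 261660.00 / 3780.00 = 69.22 cm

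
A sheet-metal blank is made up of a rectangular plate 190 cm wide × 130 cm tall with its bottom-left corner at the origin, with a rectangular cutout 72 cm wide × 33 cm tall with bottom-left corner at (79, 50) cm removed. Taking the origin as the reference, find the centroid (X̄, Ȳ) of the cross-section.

X̄ = 92.87 cm, Ȳ = 64.84 cm

Part | A | x̄ᵢ | ȳᵢ | A·x̄ᵢ | A·ȳᵢ
plate | 24700.00 | 95.00 | 65.00 | 2346500.00 | 1605500.00
hole | -2376.00 | 115.00 | 66.50 | -273240.00 | -158004.00
Σ | 22324.00 |  |  | 2073260.00 | 1447496.00
X̄ = 2073260.00 / 22324.00 = 92.87 cm
Ȳ = 1447496.00 / 22324.00 = 64.84 cm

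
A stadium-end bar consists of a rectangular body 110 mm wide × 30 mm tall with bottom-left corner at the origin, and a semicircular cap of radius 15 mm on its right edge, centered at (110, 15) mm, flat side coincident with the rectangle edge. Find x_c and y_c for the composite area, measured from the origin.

Part | A | x̄ᵢ | ȳᵢ | A·x̄ᵢ | A·ȳᵢ
rectangular body | 3300.00 | 55.00 | 15.00 | 181500.00 | 49500.00
semicircular end | 353.43 | 116.37 | 15.00 | 41127.21 | 5301.44
Σ | 3653.43 |  |  | 222627.21 | 54801.44
x_c = 222627.21 / 3653.43 = 60.94 mm
y_c = 54801.44 / 3653.43 = 15.00 mm

x_c = 60.94 mm, y_c = 15.00 mm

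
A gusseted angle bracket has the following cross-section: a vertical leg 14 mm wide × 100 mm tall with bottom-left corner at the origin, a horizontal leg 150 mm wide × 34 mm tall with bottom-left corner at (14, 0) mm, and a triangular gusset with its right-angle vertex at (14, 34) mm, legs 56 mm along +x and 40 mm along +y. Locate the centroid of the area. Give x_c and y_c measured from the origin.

vertical leg: A = 14 × 100 = 1400.00, centroid at (7.00, 50.00).
horizontal leg: A = 150 × 34 = 5100.00, centroid at (89.00, 17.00).
gusset: A = ½·56·40 = 1120.00, centroid at (32.67, 47.33).
ΣA = 7620.00 mm²
ΣAx_c = (1400.00)(7.00) + (5100.00)(89.00) + (1120.00)(32.67) = 500286.67 mm³
ΣAy_c = (1400.00)(50.00) + (5100.00)(17.00) + (1120.00)(47.33) = 209713.33 mm³
x_c = 500286.67 / 7620.00 = 65.65 mm
y_c = 209713.33 / 7620.00 = 27.52 mm

x_c = 65.65 mm, y_c = 27.52 mm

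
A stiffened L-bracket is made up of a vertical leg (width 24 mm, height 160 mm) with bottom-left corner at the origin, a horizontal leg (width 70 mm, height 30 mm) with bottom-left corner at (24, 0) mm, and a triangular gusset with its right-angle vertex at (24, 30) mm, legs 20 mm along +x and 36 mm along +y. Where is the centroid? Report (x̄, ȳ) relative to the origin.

x̄ = 28.73 mm, ȳ = 56.16 mm

Part | A | x̄ᵢ | ȳᵢ | A·x̄ᵢ | A·ȳᵢ
vertical leg | 3840.00 | 12.00 | 80.00 | 46080.00 | 307200.00
horizontal leg | 2100.00 | 59.00 | 15.00 | 123900.00 | 31500.00
gusset | 360.00 | 30.67 | 42.00 | 11040.00 | 15120.00
Σ | 6300.00 |  |  | 181020.00 | 353820.00
x̄ = 181020.00 / 6300.00 = 28.73 mm
ȳ = 353820.00 / 6300.00 = 56.16 mm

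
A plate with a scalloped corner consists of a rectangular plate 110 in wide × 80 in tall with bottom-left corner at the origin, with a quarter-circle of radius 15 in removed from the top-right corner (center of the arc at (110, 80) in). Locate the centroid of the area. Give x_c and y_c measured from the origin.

plate: A = 110 × 80 = 8800.00, centroid at (55.00, 40.00).
removed quarter-circle: A = −¼π·15² = -176.71, centroid at (103.63, 73.63).
ΣA = 8623.29 in², ΣAx_c = 465686.40 in³, ΣAy_c = 338987.83 in³.
x_c = 465686.40/8623.29 = 54.00 in; y_c = 338987.83/8623.29 = 39.31 in.

x_c = 54.00 in, y_c = 39.31 in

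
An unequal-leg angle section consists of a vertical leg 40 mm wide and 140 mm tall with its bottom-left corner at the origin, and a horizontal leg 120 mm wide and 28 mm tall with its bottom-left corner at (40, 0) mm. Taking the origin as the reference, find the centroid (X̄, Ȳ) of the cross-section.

vertical leg: A = 40 × 140 = 5600.00, centroid at (20.00, 70.00).
horizontal leg: A = 120 × 28 = 3360.00, centroid at (100.00, 14.00).
ΣA = 8960.00 mm², ΣAX̄ = 448000.00 mm³, ΣAȲ = 439040.00 mm³.
X̄ = 448000.00/8960.00 = 50.00 mm; Ȳ = 439040.00/8960.00 = 49.00 mm.

X̄ = 50.00 mm, Ȳ = 49.00 mm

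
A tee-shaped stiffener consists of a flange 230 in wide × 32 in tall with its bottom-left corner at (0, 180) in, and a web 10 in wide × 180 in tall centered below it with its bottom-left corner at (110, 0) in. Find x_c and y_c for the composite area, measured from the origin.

web: A = 10 × 180 = 1800.00, centroid at (115.00, 90.00).
flange: A = 230 × 32 = 7360.00, centroid at (115.00, 196.00).
ΣA = 9160.00 in²
ΣAx_c = (1800.00)(115.00) + (7360.00)(115.00) = 1053400.00 in³
ΣAy_c = (1800.00)(90.00) + (7360.00)(196.00) = 1604560.00 in³
x_c = 1053400.00 / 9160.00 = 115.00 in
y_c = 1604560.00 / 9160.00 = 175.17 in

x_c = 115.00 in, y_c = 175.17 in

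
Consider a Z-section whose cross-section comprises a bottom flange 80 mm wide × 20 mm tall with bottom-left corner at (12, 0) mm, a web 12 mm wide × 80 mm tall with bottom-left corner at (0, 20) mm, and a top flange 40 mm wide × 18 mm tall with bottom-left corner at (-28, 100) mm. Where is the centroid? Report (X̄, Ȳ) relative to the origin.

bottom flange: A = 80 × 20 = 1600.00, centroid at (52.00, 10.00).
web: A = 12 × 80 = 960.00, centroid at (6.00, 60.00).
top flange: A = 40 × 18 = 720.00, centroid at (-8.00, 109.00).
ΣA = 3280.00 mm², ΣAX̄ = 83200.00 mm³, ΣAȲ = 152080.00 mm³.
X̄ = 83200.00/3280.00 = 25.37 mm; Ȳ = 152080.00/3280.00 = 46.37 mm.

X̄ = 25.37 mm, Ȳ = 46.37 mm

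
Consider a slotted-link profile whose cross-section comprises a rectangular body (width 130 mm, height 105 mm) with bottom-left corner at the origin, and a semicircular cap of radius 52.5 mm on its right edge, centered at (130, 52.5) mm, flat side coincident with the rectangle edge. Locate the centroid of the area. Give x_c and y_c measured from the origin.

rectangular body: A = 130 × 105 = 13650.00, centroid at (65.00, 52.50).
semicircular end: A = ½π·52.5² = 4329.51, centroid at (152.28, 52.50).
ΣA = 17979.51 mm², ΣAx_c = 1546554.71 mm³, ΣAy_c = 943924.14 mm³.
x_c = 1546554.71/17979.51 = 86.02 mm; y_c = 943924.14/17979.51 = 52.50 mm.

x_c = 86.02 mm, y_c = 52.50 mm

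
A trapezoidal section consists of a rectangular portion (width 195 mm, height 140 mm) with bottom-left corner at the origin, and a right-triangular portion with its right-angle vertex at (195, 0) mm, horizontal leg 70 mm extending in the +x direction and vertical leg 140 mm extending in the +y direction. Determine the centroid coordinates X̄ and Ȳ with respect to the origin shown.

Part | A | x̄ᵢ | ȳᵢ | A·x̄ᵢ | A·ȳᵢ
rectangular portion | 27300.00 | 97.50 | 70.00 | 2661750.00 | 1911000.00
triangular portion | 4900.00 | 218.33 | 46.67 | 1069833.33 | 228666.67
Σ | 32200.00 |  |  | 3731583.33 | 2139666.67
X̄ = 3731583.33 / 32200.00 = 115.89 mm
Ȳ = 2139666.67 / 32200.00 = 66.45 mm

X̄ = 115.89 mm, Ȳ = 66.45 mm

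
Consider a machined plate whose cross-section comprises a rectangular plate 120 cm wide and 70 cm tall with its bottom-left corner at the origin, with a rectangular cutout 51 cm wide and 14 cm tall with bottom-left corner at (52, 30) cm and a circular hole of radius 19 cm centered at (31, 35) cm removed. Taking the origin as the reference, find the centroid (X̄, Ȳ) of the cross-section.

plate: A = 120 × 70 = 8400.00, centroid at (60.00, 35.00).
hole 1: A = −(51 × 14) = -714.00, centroid at (77.50, 37.00).
hole 2: A = −π·19² = -1134.11, centroid at (31.00, 35.00).
ΣA = 6551.89 cm², ΣAX̄ = 413507.44 cm³, ΣAȲ = 227887.98 cm³.
X̄ = 413507.44/6551.89 = 63.11 cm; Ȳ = 227887.98/6551.89 = 34.78 cm.

X̄ = 63.11 cm, Ȳ = 34.78 cm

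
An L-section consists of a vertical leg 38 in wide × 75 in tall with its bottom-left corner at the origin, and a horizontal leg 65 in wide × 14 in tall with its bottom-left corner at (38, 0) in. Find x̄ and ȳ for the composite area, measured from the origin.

x̄ = 31.46 in, ȳ = 30.12 in

vertical leg: A = 38 × 75 = 2850.00, centroid at (19.00, 37.50).
horizontal leg: A = 65 × 14 = 910.00, centroid at (70.50, 7.00).
ΣA = 3760.00 in², ΣAx̄ = 118305.00 in³, ΣAȳ = 113245.00 in³.
x̄ = 118305.00/3760.00 = 31.46 in; ȳ = 113245.00/3760.00 = 30.12 in.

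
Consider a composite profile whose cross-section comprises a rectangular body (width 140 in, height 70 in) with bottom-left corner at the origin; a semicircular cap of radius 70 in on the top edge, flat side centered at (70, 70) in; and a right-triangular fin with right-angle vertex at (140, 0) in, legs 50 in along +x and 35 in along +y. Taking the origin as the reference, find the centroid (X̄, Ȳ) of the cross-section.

rectangular body: A = 140 × 70 = 9800.00, centroid at (70.00, 35.00).
semicircular top: A = ½π·70² = 7696.90, centroid at (70.00, 99.71).
triangular fin: A = ½·50·35 = 875.00, centroid at (156.67, 11.67).
ΣA = 18371.90 in²
ΣAX̄ = (9800.00)(70.00) + (7696.90)(70.00) + (875.00)(156.67) = 1361866.47 in³
ΣAȲ = (9800.00)(35.00) + (7696.90)(99.71) + (875.00)(11.67) = 1120658.14 in³
X̄ = 1361866.47 / 18371.90 = 74.13 in
Ȳ = 1120658.14 / 18371.90 = 61.00 in

X̄ = 74.13 in, Ȳ = 61.00 in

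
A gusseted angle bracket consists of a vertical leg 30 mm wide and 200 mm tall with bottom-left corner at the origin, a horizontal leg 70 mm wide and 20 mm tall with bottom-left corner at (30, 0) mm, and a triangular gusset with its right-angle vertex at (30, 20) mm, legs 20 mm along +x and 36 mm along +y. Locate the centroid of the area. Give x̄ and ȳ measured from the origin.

vertical leg: A = 30 × 200 = 6000.00, centroid at (15.00, 100.00).
horizontal leg: A = 70 × 20 = 1400.00, centroid at (65.00, 10.00).
gusset: A = ½·20·36 = 360.00, centroid at (36.67, 32.00).
ΣA = 7760.00 mm²
ΣAx̄ = (6000.00)(15.00) + (1400.00)(65.00) + (360.00)(36.67) = 194200.00 mm³
ΣAȳ = (6000.00)(100.00) + (1400.00)(10.00) + (360.00)(32.00) = 625520.00 mm³
x̄ = 194200.00 / 7760.00 = 25.03 mm
ȳ = 625520.00 / 7760.00 = 80.61 mm

x̄ = 25.03 mm, ȳ = 80.61 mm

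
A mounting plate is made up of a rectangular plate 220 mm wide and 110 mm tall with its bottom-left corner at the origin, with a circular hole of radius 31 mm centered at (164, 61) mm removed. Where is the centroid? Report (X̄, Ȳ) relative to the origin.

X̄ = 102.30 mm, Ȳ = 54.14 mm

Part | A | x̄ᵢ | ȳᵢ | A·x̄ᵢ | A·ȳᵢ
plate | 24200.00 | 110.00 | 55.00 | 2662000.00 | 1331000.00
hole | -3019.07 | 164.00 | 61.00 | -495127.57 | -184163.30
Σ | 21180.93 |  |  | 2166872.43 | 1146836.70
X̄ = 2166872.43 / 21180.93 = 102.30 mm
Ȳ = 1146836.70 / 21180.93 = 54.14 mm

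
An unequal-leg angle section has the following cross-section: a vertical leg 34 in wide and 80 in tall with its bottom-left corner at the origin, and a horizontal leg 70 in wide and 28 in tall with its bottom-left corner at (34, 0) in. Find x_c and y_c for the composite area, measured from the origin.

vertical leg: A = 34 × 80 = 2720.00, centroid at (17.00, 40.00).
horizontal leg: A = 70 × 28 = 1960.00, centroid at (69.00, 14.00).
ΣA = 4680.00 in²
ΣAx_c = (2720.00)(17.00) + (1960.00)(69.00) = 181480.00 in³
ΣAy_c = (2720.00)(40.00) + (1960.00)(14.00) = 136240.00 in³
x_c = 181480.00 / 4680.00 = 38.78 in
y_c = 136240.00 / 4680.00 = 29.11 in

x_c = 38.78 in, y_c = 29.11 in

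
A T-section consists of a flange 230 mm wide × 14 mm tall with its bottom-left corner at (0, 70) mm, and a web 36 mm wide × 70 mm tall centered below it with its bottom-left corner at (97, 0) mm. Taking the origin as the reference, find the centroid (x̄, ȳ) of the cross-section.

Part | A | x̄ᵢ | ȳᵢ | A·x̄ᵢ | A·ȳᵢ
web | 2520.00 | 115.00 | 35.00 | 289800.00 | 88200.00
flange | 3220.00 | 115.00 | 77.00 | 370300.00 | 247940.00
Σ | 5740.00 |  |  | 660100.00 | 336140.00
x̄ = 660100.00 / 5740.00 = 115.00 mm
ȳ = 336140.00 / 5740.00 = 58.56 mm

x̄ = 115.00 mm, ȳ = 58.56 mm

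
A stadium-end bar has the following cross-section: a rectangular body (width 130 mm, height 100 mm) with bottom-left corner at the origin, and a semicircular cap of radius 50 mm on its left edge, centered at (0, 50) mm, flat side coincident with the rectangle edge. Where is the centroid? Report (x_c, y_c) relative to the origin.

Part | A | x̄ᵢ | ȳᵢ | A·x̄ᵢ | A·ȳᵢ
rectangular body | 13000.00 | 65.00 | 50.00 | 845000.00 | 650000.00
semicircular end | 3926.99 | -21.22 | 50.00 | -83333.33 | 196349.54
Σ | 16926.99 |  |  | 761666.67 | 846349.54
x_c = 761666.67 / 16926.99 = 45.00 mm
y_c = 846349.54 / 16926.99 = 50.00 mm

x_c = 45.00 mm, y_c = 50.00 mm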